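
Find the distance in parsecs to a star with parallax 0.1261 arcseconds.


d = 1/p = 1/0.1261 = 7.9302

7.9302 pc


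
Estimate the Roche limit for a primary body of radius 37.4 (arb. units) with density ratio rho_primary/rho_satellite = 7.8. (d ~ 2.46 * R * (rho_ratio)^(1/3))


d_Roche = 2.46 * 37.4 * 7.8^(1/3) = 182.4616

182.4616


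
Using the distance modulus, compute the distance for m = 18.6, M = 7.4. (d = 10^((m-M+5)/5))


d = 10^((m - M + 5)/5) = 10^((18.6 - 7.4 + 5)/5) = 1737.8008

1737.8008 pc


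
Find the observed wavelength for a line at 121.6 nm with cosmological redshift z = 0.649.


lam_obs = lam_emit * (1 + z) = 121.6 * (1 + 0.649) = 200.5184

200.5184 nm


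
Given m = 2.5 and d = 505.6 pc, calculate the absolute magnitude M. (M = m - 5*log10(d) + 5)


M = m - 5*log10(d) + 5 = 2.5 - 5*log10(505.6) + 5 = -6.019

-6.019


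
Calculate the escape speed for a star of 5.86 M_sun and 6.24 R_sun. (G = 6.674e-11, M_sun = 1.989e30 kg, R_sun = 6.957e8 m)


M = 5.86 * 1.989e30 kg = 1.165554e+31 kg; R = 6.24 * 6.957e8 m = 4.341168e+09 m. v_esc = sqrt(2GM/R) = sqrt(2 * 6.674e-11 * 1.165554e+31 / 4.341168e+09) = 598647.2641

598647.2641 m/s


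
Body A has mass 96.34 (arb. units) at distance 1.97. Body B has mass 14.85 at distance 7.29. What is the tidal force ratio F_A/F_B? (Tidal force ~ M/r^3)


Ratio = (M1/r1^3) / (M2/r2^3) = (96.34/1.97^3) / (14.85/7.29^3) = 328.7487

328.7487


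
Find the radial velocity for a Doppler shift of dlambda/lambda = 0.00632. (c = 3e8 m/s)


v = (dlambda/lambda) * c = 0.00632 * 3e8 = 1.896e+06

1.896e+06 m/s


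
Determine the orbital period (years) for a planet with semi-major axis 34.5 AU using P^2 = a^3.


P = a^(3/2) = 34.5^1.5 = 202.6416

202.6416 years


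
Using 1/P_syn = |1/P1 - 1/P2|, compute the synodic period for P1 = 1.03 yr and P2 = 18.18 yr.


1/P_syn = |1/P1 - 1/P2| = |1/1.03 - 1/18.18| => P_syn = 1.0919

1.0919 years


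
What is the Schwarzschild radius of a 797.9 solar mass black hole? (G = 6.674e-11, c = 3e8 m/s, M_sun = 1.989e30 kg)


M = 797.9 * 1.989e30 kg = 1.5870231e+33 kg. rs = 2GM/c^2 = 2 * 6.674e-11 * 1.5870231e+33 / (3e8)^2 = 2.354e+06

2.354e+06 m


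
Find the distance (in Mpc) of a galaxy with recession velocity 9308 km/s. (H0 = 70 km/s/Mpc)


d = v / H0 = 9308 / 70 = 132.9714

132.9714 Mpc


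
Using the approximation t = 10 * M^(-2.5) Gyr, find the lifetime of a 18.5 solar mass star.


t = 10 * M^(-2.5) = 10 * 18.5^(-2.5) = 0.0068

0.0068 Gyr


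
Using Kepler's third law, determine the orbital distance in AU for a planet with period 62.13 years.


a = P^(2/3) = 62.13^(2/3) = 15.6868

15.6868 AU


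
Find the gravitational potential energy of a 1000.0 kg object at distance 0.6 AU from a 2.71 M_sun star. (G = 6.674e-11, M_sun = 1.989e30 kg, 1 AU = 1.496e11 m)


M = 2.71 * 1.989e30 kg = 5.39019e+30 kg; r = 0.6 AU * 1.496e11 m/AU = 8.976e+10 m. U = -GM*m/r = -(6.674e-11 * 5.39019e+30 * 1000.0) / 8.976e+10 = -4.008e+12

-4.008e+12 J


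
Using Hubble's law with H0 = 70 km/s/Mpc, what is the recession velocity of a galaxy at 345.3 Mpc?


v = H0 * d = 70 * 345.3 = 24171.0

24171.0 km/s


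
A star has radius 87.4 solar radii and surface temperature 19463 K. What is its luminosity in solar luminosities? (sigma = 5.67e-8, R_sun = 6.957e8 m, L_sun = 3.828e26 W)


R = 87.4 * 6.957e8 m = 6.080418e+10 m. L = 4*pi*R^2*sigma*T^4 = 4*pi*(6.080418e+10)^2 * 5.67e-8 * 19463^4 = 3.78006202e+32 W. L/L_sun = 3.78006202e+32 / 3.828e26 = 987477.0168

987477.0168 L_sun


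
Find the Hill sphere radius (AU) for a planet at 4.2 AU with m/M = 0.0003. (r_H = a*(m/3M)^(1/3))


r_H = a * (m/3M)^(1/3) = 4.2 * (0.0003/3)^(1/3) = 0.1949

0.1949 AU


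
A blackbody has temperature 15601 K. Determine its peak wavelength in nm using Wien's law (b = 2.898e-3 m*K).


lam_max = b / T = 2.898e-3 / 15601 = 1.858e-07 m = 185.7573 nm

185.7573 nm


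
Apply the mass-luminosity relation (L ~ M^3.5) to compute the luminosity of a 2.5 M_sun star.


L/L_sun = (M/M_sun)^3.5 = 2.5^3.5 = 24.7053

24.7053 L_sun


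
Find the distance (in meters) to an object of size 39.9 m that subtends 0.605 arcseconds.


D = size / theta_rad, theta_rad = 0.605 * pi/(180*3600) = 2.933e-06, D = 1.360e+07

1.360e+07 m


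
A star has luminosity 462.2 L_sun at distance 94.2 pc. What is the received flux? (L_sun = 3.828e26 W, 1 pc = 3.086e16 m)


F = L / (4*pi*d^2) = 1.769e+29 / (4*pi*(2.907e+18)^2) = 1.666e-09

1.666e-09 W/m^2


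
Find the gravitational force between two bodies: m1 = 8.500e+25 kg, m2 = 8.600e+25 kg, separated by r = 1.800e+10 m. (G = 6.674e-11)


F = G*m1*m2/r^2 = 6.674e-11 * 8.500e+25 * 8.600e+25 / (1.800e+10)^2 = 6.674e-11 * 7.310e+51 / 3.240e+20 = 1.506e+21

1.506e+21 N


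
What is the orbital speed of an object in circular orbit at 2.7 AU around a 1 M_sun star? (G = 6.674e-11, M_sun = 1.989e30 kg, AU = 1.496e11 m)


v = sqrt(GM/r) = sqrt(6.674e-11 * 1.989e+30 / 4.039e+11) = 18128.5394

18128.5394 m/s


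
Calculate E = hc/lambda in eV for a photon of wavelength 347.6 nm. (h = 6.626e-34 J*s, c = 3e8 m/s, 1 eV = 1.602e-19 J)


E = hc/lambda = 6.626e-34 * 3e8 / 3.476e-07 = 5.719e-19 J = 3.5697 eV

3.5697 eV


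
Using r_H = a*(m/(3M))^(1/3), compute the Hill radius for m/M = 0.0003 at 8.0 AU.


r_H = a * (m/3M)^(1/3) = 8.0 * (0.0003/3)^(1/3) = 0.3713

0.3713 AU


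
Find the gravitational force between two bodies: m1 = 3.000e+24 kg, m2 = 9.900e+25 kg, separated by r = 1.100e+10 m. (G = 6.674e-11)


F = G*m1*m2/r^2 = 6.674e-11 * 3.000e+24 * 9.900e+25 / (1.100e+10)^2 = 6.674e-11 * 2.970e+50 / 1.210e+20 = 1.638e+20

1.638e+20 N


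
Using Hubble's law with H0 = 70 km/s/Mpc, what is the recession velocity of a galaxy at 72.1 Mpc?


v = H0 * d = 70 * 72.1 = 5047.0

5047.0 km/s


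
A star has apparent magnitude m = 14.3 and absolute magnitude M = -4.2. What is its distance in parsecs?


d = 10^((m - M + 5)/5) = 10^((14.3 - -4.2 + 5)/5) = 50118.7234

50118.7234 pc


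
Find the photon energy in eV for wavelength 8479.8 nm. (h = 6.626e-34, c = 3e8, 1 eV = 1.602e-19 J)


E = hc/lambda = 6.626e-34 * 3e8 / 8.480e-06 = 2.344e-20 J = 0.1463 eV

0.1463 eV


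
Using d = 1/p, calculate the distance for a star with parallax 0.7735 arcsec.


d = 1/p = 1/0.7735 = 1.2928

1.2928 pc


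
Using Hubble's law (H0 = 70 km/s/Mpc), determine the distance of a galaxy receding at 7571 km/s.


d = v / H0 = 7571 / 70 = 108.1571

108.1571 Mpc


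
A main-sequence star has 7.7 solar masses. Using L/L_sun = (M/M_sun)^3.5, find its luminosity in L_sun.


L/L_sun = (M/M_sun)^3.5 = 7.7^3.5 = 1266.8277

1266.8277 L_sun


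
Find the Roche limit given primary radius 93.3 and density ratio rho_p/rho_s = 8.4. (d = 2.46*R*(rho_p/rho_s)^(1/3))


d_Roche = 2.46 * 93.3 * 8.4^(1/3) = 466.5625

466.5625


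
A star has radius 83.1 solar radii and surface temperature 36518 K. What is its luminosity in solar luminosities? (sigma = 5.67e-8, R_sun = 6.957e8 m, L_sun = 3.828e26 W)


R = 83.1 * 6.957e8 m = 5.781267e+10 m. L = 4*pi*R^2*sigma*T^4 = 4*pi*(5.781267e+10)^2 * 5.67e-8 * 36518^4 = 4.235131643e+33 W. L/L_sun = 4.235131643e+33 / 3.828e26 = 1.106e+07

1.106e+07 L_sun


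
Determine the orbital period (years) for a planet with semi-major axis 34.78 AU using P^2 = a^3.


P = a^(3/2) = 34.78^1.5 = 205.1136

205.1136 years


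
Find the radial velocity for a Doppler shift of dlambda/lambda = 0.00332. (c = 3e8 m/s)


v = (dlambda/lambda) * c = 0.00332 * 3e8 = 996000.0

996000.0 m/s


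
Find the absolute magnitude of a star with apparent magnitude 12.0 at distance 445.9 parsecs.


M = m - 5*log10(d) + 5 = 12.0 - 5*log10(445.9) + 5 = 3.7538

3.7538


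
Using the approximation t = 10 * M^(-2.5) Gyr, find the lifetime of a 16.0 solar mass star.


t = 10 * M^(-2.5) = 10 * 16.0^(-2.5) = 0.0098

0.0098 Gyr


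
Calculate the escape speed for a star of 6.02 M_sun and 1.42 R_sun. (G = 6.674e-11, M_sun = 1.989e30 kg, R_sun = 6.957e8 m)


M = 6.02 * 1.989e30 kg = 1.197378e+31 kg; R = 1.42 * 6.957e8 m = 9.87894e+08 m. v_esc = sqrt(2GM/R) = sqrt(2 * 6.674e-11 * 1.197378e+31 / 9.87894e+08) = 1.272e+06

1.272e+06 m/s


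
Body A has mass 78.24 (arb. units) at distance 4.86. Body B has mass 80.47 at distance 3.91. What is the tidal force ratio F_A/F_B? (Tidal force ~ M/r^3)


Ratio = (M1/r1^3) / (M2/r2^3) = (78.24/4.86^3) / (80.47/3.91^3) = 0.5063

0.5063


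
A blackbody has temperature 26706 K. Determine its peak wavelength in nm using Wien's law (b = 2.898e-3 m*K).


lam_max = b / T = 2.898e-3 / 26706 = 1.085e-07 m = 108.5149 nm

108.5149 nm


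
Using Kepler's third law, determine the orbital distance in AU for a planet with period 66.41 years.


a = P^(2/3) = 66.41^(2/3) = 16.3992

16.3992 AU


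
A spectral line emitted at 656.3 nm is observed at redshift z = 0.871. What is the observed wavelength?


lam_obs = lam_emit * (1 + z) = 656.3 * (1 + 0.871) = 1227.9373

1227.9373 nm


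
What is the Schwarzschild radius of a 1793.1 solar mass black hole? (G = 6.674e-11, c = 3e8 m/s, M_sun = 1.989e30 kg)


M = 1793.1 * 1.989e30 kg = 3.5664759e+33 kg. rs = 2GM/c^2 = 2 * 6.674e-11 * 3.5664759e+33 / (3e8)^2 = 5.289e+06

5.289e+06 m


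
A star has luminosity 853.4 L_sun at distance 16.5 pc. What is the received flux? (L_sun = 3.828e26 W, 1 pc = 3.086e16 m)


F = L / (4*pi*d^2) = 3.267e+29 / (4*pi*(5.092e+17)^2) = 1.003e-07

1.003e-07 W/m^2


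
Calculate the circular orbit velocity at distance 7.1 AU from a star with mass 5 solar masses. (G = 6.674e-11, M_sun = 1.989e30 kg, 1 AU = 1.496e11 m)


v = sqrt(GM/r) = sqrt(6.674e-11 * 9.945e+30 / 1.062e+12) = 24997.7272

24997.7272 m/s


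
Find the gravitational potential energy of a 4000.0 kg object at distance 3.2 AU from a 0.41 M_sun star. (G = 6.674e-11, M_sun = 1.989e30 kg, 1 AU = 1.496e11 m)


M = 0.41 * 1.989e30 kg = 8.1549e+29 kg; r = 3.2 AU * 1.496e11 m/AU = 4.7872e+11 m. U = -GM*m/r = -(6.674e-11 * 8.1549e+29 * 4000.0) / 4.7872e+11 = -4.548e+11

-4.548e+11 J


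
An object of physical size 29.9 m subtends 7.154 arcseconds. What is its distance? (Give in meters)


D = size / theta_rad, theta_rad = 7.154 * pi/(180*3600) = 3.468e-05, D = 862079.6347

862079.6347 m


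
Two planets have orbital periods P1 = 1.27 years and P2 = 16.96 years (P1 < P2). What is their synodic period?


1/P_syn = |1/P1 - 1/P2| = |1/1.27 - 1/16.96| => P_syn = 1.3728

1.3728 years


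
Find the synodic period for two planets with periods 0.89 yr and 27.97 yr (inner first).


1/P_syn = |1/P1 - 1/P2| = |1/0.89 - 1/27.97| => P_syn = 0.9193

0.9193 years


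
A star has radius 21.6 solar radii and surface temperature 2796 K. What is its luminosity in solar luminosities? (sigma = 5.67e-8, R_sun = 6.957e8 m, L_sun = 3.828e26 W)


R = 21.6 * 6.957e8 m = 1.502712e+10 m. L = 4*pi*R^2*sigma*T^4 = 4*pi*(1.502712e+10)^2 * 5.67e-8 * 2796^4 = 9.833159873e+27 W. L/L_sun = 9.833159873e+27 / 3.828e26 = 25.6875

25.6875 L_sun


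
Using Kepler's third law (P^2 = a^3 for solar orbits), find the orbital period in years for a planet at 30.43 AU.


P = a^(3/2) = 30.43^1.5 = 167.8622

167.8622 years


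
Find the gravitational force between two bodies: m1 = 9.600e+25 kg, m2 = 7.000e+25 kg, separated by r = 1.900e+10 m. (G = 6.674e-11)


F = G*m1*m2/r^2 = 6.674e-11 * 9.600e+25 * 7.000e+25 / (1.900e+10)^2 = 6.674e-11 * 6.720e+51 / 3.610e+20 = 1.242e+21

1.242e+21 N


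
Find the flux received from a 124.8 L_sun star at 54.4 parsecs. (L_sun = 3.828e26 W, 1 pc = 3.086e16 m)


F = L / (4*pi*d^2) = 4.777e+28 / (4*pi*(1.679e+18)^2) = 1.349e-09

1.349e-09 W/m^2


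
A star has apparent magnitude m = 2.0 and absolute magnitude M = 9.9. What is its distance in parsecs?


d = 10^((m - M + 5)/5) = 10^((2.0 - 9.9 + 5)/5) = 0.263

0.263 pc


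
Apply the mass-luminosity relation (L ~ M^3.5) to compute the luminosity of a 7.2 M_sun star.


L/L_sun = (M/M_sun)^3.5 = 7.2^3.5 = 1001.5295

1001.5295 L_sun


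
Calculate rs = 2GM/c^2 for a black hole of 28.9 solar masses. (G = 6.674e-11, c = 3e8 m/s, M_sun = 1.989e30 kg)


M = 28.9 * 1.989e30 kg = 5.74821e+31 kg. rs = 2GM/c^2 = 2 * 6.674e-11 * 5.74821e+31 / (3e8)^2 = 85252.3412

85252.3412 m


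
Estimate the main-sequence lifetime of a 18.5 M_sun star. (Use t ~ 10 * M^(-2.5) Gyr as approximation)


t = 10 * M^(-2.5) = 10 * 18.5^(-2.5) = 0.0068

0.0068 Gyr


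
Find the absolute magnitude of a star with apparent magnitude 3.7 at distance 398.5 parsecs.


M = m - 5*log10(d) + 5 = 3.7 - 5*log10(398.5) + 5 = -4.3021

-4.3021


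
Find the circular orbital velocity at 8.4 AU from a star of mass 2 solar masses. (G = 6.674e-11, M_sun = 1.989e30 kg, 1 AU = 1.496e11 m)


v = sqrt(GM/r) = sqrt(6.674e-11 * 3.978e+30 / 1.257e+12) = 14535.1678

14535.1678 m/s


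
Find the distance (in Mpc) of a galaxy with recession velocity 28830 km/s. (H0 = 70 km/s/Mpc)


d = v / H0 = 28830 / 70 = 411.8571

411.8571 Mpc


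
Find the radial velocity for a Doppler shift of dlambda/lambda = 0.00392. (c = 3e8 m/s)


v = (dlambda/lambda) * c = 0.00392 * 3e8 = 1.176e+06

1.176e+06 m/s


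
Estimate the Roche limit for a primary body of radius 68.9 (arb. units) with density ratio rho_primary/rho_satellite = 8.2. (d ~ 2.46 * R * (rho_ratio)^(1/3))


d_Roche = 2.46 * 68.9 * 8.2^(1/3) = 341.7897

341.7897


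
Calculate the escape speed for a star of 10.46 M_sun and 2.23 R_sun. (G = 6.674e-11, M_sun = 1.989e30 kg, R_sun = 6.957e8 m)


M = 10.46 * 1.989e30 kg = 2.080494e+31 kg; R = 2.23 * 6.957e8 m = 1.551411e+09 m. v_esc = sqrt(2GM/R) = sqrt(2 * 6.674e-11 * 2.080494e+31 / 1.551411e+09) = 1.338e+06

1.338e+06 m/s


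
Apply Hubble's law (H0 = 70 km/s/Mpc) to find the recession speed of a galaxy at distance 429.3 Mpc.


v = H0 * d = 70 * 429.3 = 30051.0

30051.0 km/s


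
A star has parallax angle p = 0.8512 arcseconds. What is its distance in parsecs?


d = 1/p = 1/0.8512 = 1.1748

1.1748 pc


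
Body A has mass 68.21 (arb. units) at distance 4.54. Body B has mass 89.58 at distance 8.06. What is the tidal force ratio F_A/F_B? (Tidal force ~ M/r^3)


Ratio = (M1/r1^3) / (M2/r2^3) = (68.21/4.54^3) / (89.58/8.06^3) = 4.2606

4.2606


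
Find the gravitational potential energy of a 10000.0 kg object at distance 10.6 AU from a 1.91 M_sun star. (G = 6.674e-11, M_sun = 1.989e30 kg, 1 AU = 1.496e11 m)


M = 1.91 * 1.989e30 kg = 3.79899e+30 kg; r = 10.6 AU * 1.496e11 m/AU = 1.58576e+12 m. U = -GM*m/r = -(6.674e-11 * 3.79899e+30 * 10000.0) / 1.58576e+12 = -1.599e+12

-1.599e+12 J


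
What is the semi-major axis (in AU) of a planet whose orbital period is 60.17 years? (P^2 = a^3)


a = P^(2/3) = 60.17^(2/3) = 15.3551

15.3551 AU


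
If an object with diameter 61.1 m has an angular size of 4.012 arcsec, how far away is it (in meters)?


D = size / theta_rad, theta_rad = 4.012 * pi/(180*3600) = 1.945e-05, D = 3.141e+06

3.141e+06 m


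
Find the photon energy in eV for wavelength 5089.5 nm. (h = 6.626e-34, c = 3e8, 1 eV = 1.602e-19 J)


E = hc/lambda = 6.626e-34 * 3e8 / 5.090e-06 = 3.906e-20 J = 0.2438 eV

0.2438 eV


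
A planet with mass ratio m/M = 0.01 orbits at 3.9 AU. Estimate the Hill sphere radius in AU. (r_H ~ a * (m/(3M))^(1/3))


r_H = a * (m/3M)^(1/3) = 3.9 * (0.01/3)^(1/3) = 0.5826

0.5826 AU


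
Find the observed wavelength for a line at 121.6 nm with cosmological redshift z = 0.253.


lam_obs = lam_emit * (1 + z) = 121.6 * (1 + 0.253) = 152.3648

152.3648 nm


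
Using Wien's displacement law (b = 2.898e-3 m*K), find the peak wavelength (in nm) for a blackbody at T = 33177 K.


lam_max = b / T = 2.898e-3 / 33177 = 8.735e-08 m = 87.3497 nm

87.3497 nm


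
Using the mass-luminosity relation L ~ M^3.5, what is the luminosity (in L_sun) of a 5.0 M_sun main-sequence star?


L/L_sun = (M/M_sun)^3.5 = 5.0^3.5 = 279.5085

279.5085 L_sun


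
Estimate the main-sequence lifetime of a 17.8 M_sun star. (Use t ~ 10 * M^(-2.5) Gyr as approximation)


t = 10 * M^(-2.5) = 10 * 17.8^(-2.5) = 0.0075

0.0075 Gyr


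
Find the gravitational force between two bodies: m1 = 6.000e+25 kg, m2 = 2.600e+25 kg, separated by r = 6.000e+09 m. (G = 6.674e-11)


F = G*m1*m2/r^2 = 6.674e-11 * 6.000e+25 * 2.600e+25 / (6.000e+09)^2 = 6.674e-11 * 1.560e+51 / 3.600e+19 = 2.892e+21

2.892e+21 N


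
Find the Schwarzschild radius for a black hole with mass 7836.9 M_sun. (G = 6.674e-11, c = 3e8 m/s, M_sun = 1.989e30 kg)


M = 7836.9 * 1.989e30 kg = 1.55875941e+34 kg. rs = 2GM/c^2 = 2 * 6.674e-11 * 1.55875941e+34 / (3e8)^2 = 2.312e+07

2.312e+07 m


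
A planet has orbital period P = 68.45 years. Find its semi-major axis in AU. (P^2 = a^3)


a = P^(2/3) = 68.45^(2/3) = 16.7333

16.7333 AU


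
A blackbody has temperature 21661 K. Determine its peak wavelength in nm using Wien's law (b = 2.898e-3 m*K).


lam_max = b / T = 2.898e-3 / 21661 = 1.338e-07 m = 133.7888 nm

133.7888 nm


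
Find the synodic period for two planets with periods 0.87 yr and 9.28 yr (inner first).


1/P_syn = |1/P1 - 1/P2| = |1/0.87 - 1/9.28| => P_syn = 0.96

0.96 years


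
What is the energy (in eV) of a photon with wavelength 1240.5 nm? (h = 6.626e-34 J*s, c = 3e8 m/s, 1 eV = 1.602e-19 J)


E = hc/lambda = 6.626e-34 * 3e8 / 1.241e-06 = 1.602e-19 J = 1.0003 eV

1.0003 eV


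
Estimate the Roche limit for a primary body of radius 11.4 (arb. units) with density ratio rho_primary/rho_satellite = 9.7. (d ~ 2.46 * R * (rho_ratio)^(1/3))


d_Roche = 2.46 * 11.4 * 9.7^(1/3) = 59.8086

59.8086


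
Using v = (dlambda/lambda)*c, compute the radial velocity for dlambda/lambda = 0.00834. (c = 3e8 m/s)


v = (dlambda/lambda) * c = 0.00834 * 3e8 = 2.502e+06

2.502e+06 m/s


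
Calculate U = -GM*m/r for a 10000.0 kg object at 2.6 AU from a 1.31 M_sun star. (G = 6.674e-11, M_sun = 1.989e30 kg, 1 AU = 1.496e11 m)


M = 1.31 * 1.989e30 kg = 2.60559e+30 kg; r = 2.6 AU * 1.496e11 m/AU = 3.8896e+11 m. U = -GM*m/r = -(6.674e-11 * 2.60559e+30 * 10000.0) / 3.8896e+11 = -4.471e+12

-4.471e+12 J


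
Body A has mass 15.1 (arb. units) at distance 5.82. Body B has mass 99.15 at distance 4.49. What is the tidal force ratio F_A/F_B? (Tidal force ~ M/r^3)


Ratio = (M1/r1^3) / (M2/r2^3) = (15.1/5.82^3) / (99.15/4.49^3) = 0.0699

0.0699


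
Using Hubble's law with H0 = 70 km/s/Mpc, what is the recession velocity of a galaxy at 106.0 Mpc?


v = H0 * d = 70 * 106.0 = 7420.0

7420.0 km/s


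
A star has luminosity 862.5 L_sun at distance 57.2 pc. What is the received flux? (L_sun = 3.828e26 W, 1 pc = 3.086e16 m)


F = L / (4*pi*d^2) = 3.302e+29 / (4*pi*(1.765e+18)^2) = 8.432e-09

8.432e-09 W/m^2


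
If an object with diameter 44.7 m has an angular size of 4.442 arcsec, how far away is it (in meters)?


D = size / theta_rad, theta_rad = 4.442 * pi/(180*3600) = 2.154e-05, D = 2.076e+06

2.076e+06 m


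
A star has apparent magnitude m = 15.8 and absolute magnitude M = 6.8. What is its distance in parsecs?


d = 10^((m - M + 5)/5) = 10^((15.8 - 6.8 + 5)/5) = 630.9573

630.9573 pc


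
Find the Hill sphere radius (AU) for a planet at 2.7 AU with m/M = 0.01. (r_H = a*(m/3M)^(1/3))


r_H = a * (m/3M)^(1/3) = 2.7 * (0.01/3)^(1/3) = 0.4033

0.4033 AU


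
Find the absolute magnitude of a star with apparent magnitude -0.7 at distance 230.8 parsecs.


M = m - 5*log10(d) + 5 = -0.7 - 5*log10(230.8) + 5 = -7.5162

-7.5162


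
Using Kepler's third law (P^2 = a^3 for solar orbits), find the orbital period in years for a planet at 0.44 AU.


P = a^(3/2) = 0.44^1.5 = 0.2919

0.2919 years


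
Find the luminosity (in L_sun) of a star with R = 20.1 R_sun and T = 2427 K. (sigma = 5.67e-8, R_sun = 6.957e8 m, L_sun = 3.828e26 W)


R = 20.1 * 6.957e8 m = 1.398357e+10 m. L = 4*pi*R^2*sigma*T^4 = 4*pi*(1.398357e+10)^2 * 5.67e-8 * 2427^4 = 4.834016738e+27 W. L/L_sun = 4.834016738e+27 / 3.828e26 = 12.628

12.628 L_sun


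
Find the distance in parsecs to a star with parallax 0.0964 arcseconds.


d = 1/p = 1/0.0964 = 10.3734

10.3734 pc


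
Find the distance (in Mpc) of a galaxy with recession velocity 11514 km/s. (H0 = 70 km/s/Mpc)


d = v / H0 = 11514 / 70 = 164.4857

164.4857 Mpc


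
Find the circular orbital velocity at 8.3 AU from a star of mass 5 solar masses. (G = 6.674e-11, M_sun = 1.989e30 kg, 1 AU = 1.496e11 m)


v = sqrt(GM/r) = sqrt(6.674e-11 * 9.945e+30 / 1.242e+12) = 23120.1502

23120.1502 m/s


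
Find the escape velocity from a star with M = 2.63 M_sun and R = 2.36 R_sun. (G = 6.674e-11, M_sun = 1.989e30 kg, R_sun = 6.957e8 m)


M = 2.63 * 1.989e30 kg = 5.23107e+30 kg; R = 2.36 * 6.957e8 m = 1.641852e+09 m. v_esc = sqrt(2GM/R) = sqrt(2 * 6.674e-11 * 5.23107e+30 / 1.641852e+09) = 652133.2766

652133.2766 m/s


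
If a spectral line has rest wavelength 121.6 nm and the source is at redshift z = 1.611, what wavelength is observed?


lam_obs = lam_emit * (1 + z) = 121.6 * (1 + 1.611) = 317.4976

317.4976 nm


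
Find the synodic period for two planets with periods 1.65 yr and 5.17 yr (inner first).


1/P_syn = |1/P1 - 1/P2| = |1/1.65 - 1/5.17| => P_syn = 2.4234

2.4234 years


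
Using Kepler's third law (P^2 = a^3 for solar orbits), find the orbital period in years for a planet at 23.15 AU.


P = a^(3/2) = 23.15^1.5 = 111.3849

111.3849 years


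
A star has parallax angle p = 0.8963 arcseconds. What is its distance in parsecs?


d = 1/p = 1/0.8963 = 1.1157

1.1157 pc


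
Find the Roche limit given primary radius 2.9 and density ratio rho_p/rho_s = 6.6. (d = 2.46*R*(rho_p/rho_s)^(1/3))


d_Roche = 2.46 * 2.9 * 6.6^(1/3) = 13.3818

13.3818


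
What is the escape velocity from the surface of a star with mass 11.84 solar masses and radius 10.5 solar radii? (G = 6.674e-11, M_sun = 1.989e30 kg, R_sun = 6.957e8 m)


M = 11.84 * 1.989e30 kg = 2.354976e+31 kg; R = 10.5 * 6.957e8 m = 7.30485e+09 m. v_esc = sqrt(2GM/R) = sqrt(2 * 6.674e-11 * 2.354976e+31 / 7.30485e+09) = 655987.6913

655987.6913 m/s


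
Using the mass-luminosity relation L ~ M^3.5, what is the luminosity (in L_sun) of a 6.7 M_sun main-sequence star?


L/L_sun = (M/M_sun)^3.5 = 6.7^3.5 = 778.5057

778.5057 L_sun


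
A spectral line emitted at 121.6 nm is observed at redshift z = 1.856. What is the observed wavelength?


lam_obs = lam_emit * (1 + z) = 121.6 * (1 + 1.856) = 347.2896

347.2896 nm


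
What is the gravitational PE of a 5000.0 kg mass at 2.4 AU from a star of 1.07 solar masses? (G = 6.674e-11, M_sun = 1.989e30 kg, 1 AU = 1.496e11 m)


M = 1.07 * 1.989e30 kg = 2.12823e+30 kg; r = 2.4 AU * 1.496e11 m/AU = 3.5904e+11 m. U = -GM*m/r = -(6.674e-11 * 2.12823e+30 * 5000.0) / 3.5904e+11 = -1.978e+12

-1.978e+12 J


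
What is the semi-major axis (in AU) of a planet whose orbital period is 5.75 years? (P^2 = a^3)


a = P^(2/3) = 5.75^(2/3) = 3.2096

3.2096 AU


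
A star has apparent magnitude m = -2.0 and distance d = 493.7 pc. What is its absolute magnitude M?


M = m - 5*log10(d) + 5 = -2.0 - 5*log10(493.7) + 5 = -10.4673

-10.4673


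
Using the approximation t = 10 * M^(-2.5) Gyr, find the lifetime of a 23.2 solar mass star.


t = 10 * M^(-2.5) = 10 * 23.2^(-2.5) = 0.0039

0.0039 Gyr


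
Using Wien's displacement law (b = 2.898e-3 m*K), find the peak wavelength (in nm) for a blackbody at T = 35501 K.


lam_max = b / T = 2.898e-3 / 35501 = 8.163e-08 m = 81.6315 nm

81.6315 nm


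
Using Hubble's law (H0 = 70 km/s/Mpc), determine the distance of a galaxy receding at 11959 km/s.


d = v / H0 = 11959 / 70 = 170.8429

170.8429 Mpc


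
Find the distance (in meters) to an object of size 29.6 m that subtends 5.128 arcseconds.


D = size / theta_rad, theta_rad = 5.128 * pi/(180*3600) = 2.486e-05, D = 1.191e+06

1.191e+06 m


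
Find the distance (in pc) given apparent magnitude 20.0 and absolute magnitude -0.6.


d = 10^((m - M + 5)/5) = 10^((20.0 - -0.6 + 5)/5) = 131825.6739

131825.6739 pc


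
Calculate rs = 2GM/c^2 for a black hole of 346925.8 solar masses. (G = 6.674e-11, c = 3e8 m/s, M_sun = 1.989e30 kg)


M = 346925.8 * 1.989e30 kg = 6.900354162e+35 kg. rs = 2GM/c^2 = 2 * 6.674e-11 * 6.900354162e+35 / (3e8)^2 = 1.023e+09

1.023e+09 m


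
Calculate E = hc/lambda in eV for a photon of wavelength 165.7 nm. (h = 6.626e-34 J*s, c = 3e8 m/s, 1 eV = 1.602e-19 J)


E = hc/lambda = 6.626e-34 * 3e8 / 1.657e-07 = 1.200e-18 J = 7.4884 eV

7.4884 eV


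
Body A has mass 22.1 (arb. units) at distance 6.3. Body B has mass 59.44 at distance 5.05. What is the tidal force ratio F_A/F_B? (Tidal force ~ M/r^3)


Ratio = (M1/r1^3) / (M2/r2^3) = (22.1/6.3^3) / (59.44/5.05^3) = 0.1915

0.1915


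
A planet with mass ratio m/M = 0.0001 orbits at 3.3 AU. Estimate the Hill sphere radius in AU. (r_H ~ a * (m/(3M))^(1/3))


r_H = a * (m/3M)^(1/3) = 3.3 * (0.0001/3)^(1/3) = 0.1062

0.1062 AU


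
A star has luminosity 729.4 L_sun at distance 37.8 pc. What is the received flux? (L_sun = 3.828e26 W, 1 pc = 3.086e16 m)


F = L / (4*pi*d^2) = 2.792e+29 / (4*pi*(1.167e+18)^2) = 1.633e-08

1.633e-08 W/m^2


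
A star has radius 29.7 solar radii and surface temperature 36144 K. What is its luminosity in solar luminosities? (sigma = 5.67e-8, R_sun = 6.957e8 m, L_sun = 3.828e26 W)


R = 29.7 * 6.957e8 m = 2.066229e+10 m. L = 4*pi*R^2*sigma*T^4 = 4*pi*(2.066229e+10)^2 * 5.67e-8 * 36144^4 = 5.191521807e+32 W. L/L_sun = 5.191521807e+32 / 3.828e26 = 1.356e+06

1.356e+06 L_sun


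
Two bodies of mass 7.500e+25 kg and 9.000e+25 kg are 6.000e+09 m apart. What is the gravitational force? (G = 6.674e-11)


F = G*m1*m2/r^2 = 6.674e-11 * 7.500e+25 * 9.000e+25 / (6.000e+09)^2 = 6.674e-11 * 6.750e+51 / 3.600e+19 = 1.251e+22

1.251e+22 N


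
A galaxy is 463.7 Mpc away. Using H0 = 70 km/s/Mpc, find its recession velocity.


v = H0 * d = 70 * 463.7 = 32459.0

32459.0 km/s


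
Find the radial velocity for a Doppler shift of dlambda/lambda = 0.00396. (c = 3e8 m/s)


v = (dlambda/lambda) * c = 0.00396 * 3e8 = 1.188e+06

1.188e+06 m/s


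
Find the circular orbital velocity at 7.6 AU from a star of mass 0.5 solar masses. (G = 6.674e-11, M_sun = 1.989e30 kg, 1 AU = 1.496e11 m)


v = sqrt(GM/r) = sqrt(6.674e-11 * 9.945e+29 / 1.137e+12) = 7640.5197

7640.5197 m/s


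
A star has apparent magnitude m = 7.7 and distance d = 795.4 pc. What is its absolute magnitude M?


M = m - 5*log10(d) + 5 = 7.7 - 5*log10(795.4) + 5 = -1.8029

-1.8029


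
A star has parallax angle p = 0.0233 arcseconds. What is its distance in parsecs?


d = 1/p = 1/0.0233 = 42.9185

42.9185 pc


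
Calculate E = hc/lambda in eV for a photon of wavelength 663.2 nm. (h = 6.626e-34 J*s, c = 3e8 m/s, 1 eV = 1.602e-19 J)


E = hc/lambda = 6.626e-34 * 3e8 / 6.632e-07 = 2.997e-19 J = 1.871 eV

1.871 eV


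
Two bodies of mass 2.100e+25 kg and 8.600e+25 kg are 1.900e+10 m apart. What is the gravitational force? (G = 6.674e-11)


F = G*m1*m2/r^2 = 6.674e-11 * 2.100e+25 * 8.600e+25 / (1.900e+10)^2 = 6.674e-11 * 1.806e+51 / 3.610e+20 = 3.339e+20

3.339e+20 N


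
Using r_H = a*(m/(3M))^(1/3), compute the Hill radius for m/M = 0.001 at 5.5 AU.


r_H = a * (m/3M)^(1/3) = 5.5 * (0.001/3)^(1/3) = 0.3813

0.3813 AU


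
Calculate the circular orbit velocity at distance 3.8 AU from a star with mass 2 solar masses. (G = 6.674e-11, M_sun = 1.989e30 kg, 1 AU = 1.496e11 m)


v = sqrt(GM/r) = sqrt(6.674e-11 * 3.978e+30 / 5.685e+11) = 21610.6533

21610.6533 m/s


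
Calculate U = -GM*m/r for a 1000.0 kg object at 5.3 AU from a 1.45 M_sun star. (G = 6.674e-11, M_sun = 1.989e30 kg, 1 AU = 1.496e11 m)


M = 1.45 * 1.989e30 kg = 2.88405e+30 kg; r = 5.3 AU * 1.496e11 m/AU = 7.9288e+11 m. U = -GM*m/r = -(6.674e-11 * 2.88405e+30 * 1000.0) / 7.9288e+11 = -2.428e+11

-2.428e+11 J


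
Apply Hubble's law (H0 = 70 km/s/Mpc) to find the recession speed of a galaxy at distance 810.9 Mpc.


v = H0 * d = 70 * 810.9 = 56763.0

56763.0 km/s


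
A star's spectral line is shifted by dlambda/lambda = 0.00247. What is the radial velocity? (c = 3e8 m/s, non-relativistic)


v = (dlambda/lambda) * c = 0.00247 * 3e8 = 741000.0

741000.0 m/s


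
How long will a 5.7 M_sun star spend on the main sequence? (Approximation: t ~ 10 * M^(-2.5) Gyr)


t = 10 * M^(-2.5) = 10 * 5.7^(-2.5) = 0.1289

0.1289 Gyr


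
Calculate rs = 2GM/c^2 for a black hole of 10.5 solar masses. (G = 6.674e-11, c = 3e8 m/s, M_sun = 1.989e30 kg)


M = 10.5 * 1.989e30 kg = 2.08845e+31 kg. rs = 2GM/c^2 = 2 * 6.674e-11 * 2.08845e+31 / (3e8)^2 = 30974.034

30974.034 m


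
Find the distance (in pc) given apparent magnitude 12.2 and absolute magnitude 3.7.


d = 10^((m - M + 5)/5) = 10^((12.2 - 3.7 + 5)/5) = 501.1872

501.1872 pc


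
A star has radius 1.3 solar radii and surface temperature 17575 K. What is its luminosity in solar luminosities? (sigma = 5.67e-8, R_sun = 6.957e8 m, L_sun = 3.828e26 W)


R = 1.3 * 6.957e8 m = 9.0441e+08 m. L = 4*pi*R^2*sigma*T^4 = 4*pi*(9.0441e+08)^2 * 5.67e-8 * 17575^4 = 5.560386356e+28 W. L/L_sun = 5.560386356e+28 / 3.828e26 = 145.2557

145.2557 L_sun


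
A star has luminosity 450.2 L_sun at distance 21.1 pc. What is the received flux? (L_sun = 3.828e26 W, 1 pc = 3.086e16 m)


F = L / (4*pi*d^2) = 1.723e+29 / (4*pi*(6.511e+17)^2) = 3.235e-08

3.235e-08 W/m^2


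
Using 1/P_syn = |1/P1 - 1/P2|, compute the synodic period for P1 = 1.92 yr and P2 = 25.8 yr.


1/P_syn = |1/P1 - 1/P2| = |1/1.92 - 1/25.8| => P_syn = 2.0744

2.0744 years


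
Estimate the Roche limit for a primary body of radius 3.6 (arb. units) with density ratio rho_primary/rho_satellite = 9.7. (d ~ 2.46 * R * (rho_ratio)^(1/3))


d_Roche = 2.46 * 3.6 * 9.7^(1/3) = 18.8869

18.8869


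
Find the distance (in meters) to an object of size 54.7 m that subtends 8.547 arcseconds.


D = size / theta_rad, theta_rad = 8.547 * pi/(180*3600) = 4.144e-05, D = 1.320e+06

1.320e+06 m


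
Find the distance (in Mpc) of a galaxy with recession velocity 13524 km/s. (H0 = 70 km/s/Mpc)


d = v / H0 = 13524 / 70 = 193.2

193.2 Mpc


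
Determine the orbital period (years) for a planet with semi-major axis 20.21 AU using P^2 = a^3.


P = a^(3/2) = 20.21^1.5 = 90.8551

90.8551 years


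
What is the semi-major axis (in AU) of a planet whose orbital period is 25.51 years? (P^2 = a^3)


a = P^(2/3) = 25.51^(2/3) = 8.6658

8.6658 AU


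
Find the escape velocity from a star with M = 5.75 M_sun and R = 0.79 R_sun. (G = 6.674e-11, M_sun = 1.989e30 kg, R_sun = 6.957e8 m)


M = 5.75 * 1.989e30 kg = 1.143675e+31 kg; R = 0.79 * 6.957e8 m = 5.49603e+08 m. v_esc = sqrt(2GM/R) = sqrt(2 * 6.674e-11 * 1.143675e+31 / 5.49603e+08) = 1.667e+06

1.667e+06 m/s


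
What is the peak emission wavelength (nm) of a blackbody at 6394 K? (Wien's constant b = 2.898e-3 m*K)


lam_max = b / T = 2.898e-3 / 6394 = 4.532e-07 m = 453.2374 nm

453.2374 nm


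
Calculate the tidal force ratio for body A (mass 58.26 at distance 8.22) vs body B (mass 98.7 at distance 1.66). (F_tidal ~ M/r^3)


Ratio = (M1/r1^3) / (M2/r2^3) = (58.26/8.22^3) / (98.7/1.66^3) = 0.0049

0.0049


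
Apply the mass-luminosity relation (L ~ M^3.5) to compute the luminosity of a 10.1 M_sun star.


L/L_sun = (M/M_sun)^3.5 = 10.1^3.5 = 3274.3478

3274.3478 L_sun


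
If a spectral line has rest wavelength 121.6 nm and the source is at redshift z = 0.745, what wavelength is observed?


lam_obs = lam_emit * (1 + z) = 121.6 * (1 + 0.745) = 212.192

212.192 nm


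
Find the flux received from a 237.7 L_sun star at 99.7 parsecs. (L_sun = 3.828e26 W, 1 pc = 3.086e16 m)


F = L / (4*pi*d^2) = 9.099e+28 / (4*pi*(3.077e+18)^2) = 7.649e-10

7.649e-10 W/m^2


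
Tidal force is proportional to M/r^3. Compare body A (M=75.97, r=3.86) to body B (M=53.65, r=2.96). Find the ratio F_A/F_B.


Ratio = (M1/r1^3) / (M2/r2^3) = (75.97/3.86^3) / (53.65/2.96^3) = 0.6385

0.6385


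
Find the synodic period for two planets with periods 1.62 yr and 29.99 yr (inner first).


1/P_syn = |1/P1 - 1/P2| = |1/1.62 - 1/29.99| => P_syn = 1.7125

1.7125 years


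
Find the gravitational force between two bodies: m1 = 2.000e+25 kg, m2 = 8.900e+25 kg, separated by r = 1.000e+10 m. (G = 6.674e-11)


F = G*m1*m2/r^2 = 6.674e-11 * 2.000e+25 * 8.900e+25 / (1.000e+10)^2 = 6.674e-11 * 1.780e+51 / 1.000e+20 = 1.188e+21

1.188e+21 N


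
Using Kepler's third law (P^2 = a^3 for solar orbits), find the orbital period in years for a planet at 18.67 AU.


P = a^(3/2) = 18.67^1.5 = 80.6708

80.6708 years


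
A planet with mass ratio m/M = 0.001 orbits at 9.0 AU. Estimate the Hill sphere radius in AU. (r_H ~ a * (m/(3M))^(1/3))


r_H = a * (m/3M)^(1/3) = 9.0 * (0.001/3)^(1/3) = 0.624

0.624 AU


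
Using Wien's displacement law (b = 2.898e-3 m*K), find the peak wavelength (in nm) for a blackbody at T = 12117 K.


lam_max = b / T = 2.898e-3 / 12117 = 2.392e-07 m = 239.1681 nm

239.1681 nm


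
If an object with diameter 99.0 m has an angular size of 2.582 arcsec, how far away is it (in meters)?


D = size / theta_rad, theta_rad = 2.582 * pi/(180*3600) = 1.252e-05, D = 7.909e+06

7.909e+06 m


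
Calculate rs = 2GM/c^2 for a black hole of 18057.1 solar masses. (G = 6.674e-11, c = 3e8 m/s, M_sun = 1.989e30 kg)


M = 18057.1 * 1.989e30 kg = 3.59155719e+34 kg. rs = 2GM/c^2 = 2 * 6.674e-11 * 3.59155719e+34 / (3e8)^2 = 5.327e+07

5.327e+07 m


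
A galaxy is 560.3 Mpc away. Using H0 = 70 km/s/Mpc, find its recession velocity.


v = H0 * d = 70 * 560.3 = 39221.0

39221.0 km/s


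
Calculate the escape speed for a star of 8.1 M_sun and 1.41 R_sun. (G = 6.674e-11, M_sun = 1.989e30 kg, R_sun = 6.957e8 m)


M = 8.1 * 1.989e30 kg = 1.61109e+31 kg; R = 1.41 * 6.957e8 m = 9.80937e+08 m. v_esc = sqrt(2GM/R) = sqrt(2 * 6.674e-11 * 1.61109e+31 / 9.80937e+08) = 1.481e+06

1.481e+06 m/s


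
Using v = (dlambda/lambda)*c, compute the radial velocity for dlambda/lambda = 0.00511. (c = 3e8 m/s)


v = (dlambda/lambda) * c = 0.00511 * 3e8 = 1.533e+06

1.533e+06 m/s


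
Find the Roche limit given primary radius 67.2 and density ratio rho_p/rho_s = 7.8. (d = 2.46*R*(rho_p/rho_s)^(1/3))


d_Roche = 2.46 * 67.2 * 7.8^(1/3) = 327.8455

327.8455


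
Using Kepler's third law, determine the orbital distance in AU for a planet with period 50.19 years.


a = P^(2/3) = 50.19^(2/3) = 13.6064

13.6064 AU


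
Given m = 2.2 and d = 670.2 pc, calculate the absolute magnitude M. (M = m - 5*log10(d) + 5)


M = m - 5*log10(d) + 5 = 2.2 - 5*log10(670.2) + 5 = -6.931

-6.931


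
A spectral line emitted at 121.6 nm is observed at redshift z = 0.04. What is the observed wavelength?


lam_obs = lam_emit * (1 + z) = 121.6 * (1 + 0.04) = 126.464

126.464 nm


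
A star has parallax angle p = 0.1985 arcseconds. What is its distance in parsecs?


d = 1/p = 1/0.1985 = 5.0378

5.0378 pc


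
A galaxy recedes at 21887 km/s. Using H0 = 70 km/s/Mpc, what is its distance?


d = v / H0 = 21887 / 70 = 312.6714

312.6714 Mpc


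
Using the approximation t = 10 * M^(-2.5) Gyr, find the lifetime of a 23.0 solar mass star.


t = 10 * M^(-2.5) = 10 * 23.0^(-2.5) = 0.0039

0.0039 Gyr


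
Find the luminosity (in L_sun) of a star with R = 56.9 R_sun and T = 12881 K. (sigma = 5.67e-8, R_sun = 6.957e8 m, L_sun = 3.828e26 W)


R = 56.9 * 6.957e8 m = 3.958533e+10 m. L = 4*pi*R^2*sigma*T^4 = 4*pi*(3.958533e+10)^2 * 5.67e-8 * 12881^4 = 3.073688012e+31 W. L/L_sun = 3.073688012e+31 / 3.828e26 = 80294.8802

80294.8802 L_sun


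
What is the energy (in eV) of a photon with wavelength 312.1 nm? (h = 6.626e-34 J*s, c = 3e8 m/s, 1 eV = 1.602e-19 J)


E = hc/lambda = 6.626e-34 * 3e8 / 3.121e-07 = 6.369e-19 J = 3.9757 eV

3.9757 eV


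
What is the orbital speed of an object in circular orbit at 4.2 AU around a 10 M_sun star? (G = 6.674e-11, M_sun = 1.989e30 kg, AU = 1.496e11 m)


v = sqrt(GM/r) = sqrt(6.674e-11 * 1.989e+31 / 6.283e+11) = 45964.2365

45964.2365 m/s


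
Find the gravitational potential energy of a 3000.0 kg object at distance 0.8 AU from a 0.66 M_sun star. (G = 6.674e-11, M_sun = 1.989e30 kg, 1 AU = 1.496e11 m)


M = 0.66 * 1.989e30 kg = 1.31274e+30 kg; r = 0.8 AU * 1.496e11 m/AU = 1.1968e+11 m. U = -GM*m/r = -(6.674e-11 * 1.31274e+30 * 3000.0) / 1.1968e+11 = -2.196e+12

-2.196e+12 J


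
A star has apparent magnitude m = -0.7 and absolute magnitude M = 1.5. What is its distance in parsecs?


d = 10^((m - M + 5)/5) = 10^((-0.7 - 1.5 + 5)/5) = 3.6308

3.6308 pc


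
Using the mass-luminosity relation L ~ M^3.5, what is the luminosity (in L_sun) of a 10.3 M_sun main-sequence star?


L/L_sun = (M/M_sun)^3.5 = 10.3^3.5 = 3506.9558

3506.9558 L_sun


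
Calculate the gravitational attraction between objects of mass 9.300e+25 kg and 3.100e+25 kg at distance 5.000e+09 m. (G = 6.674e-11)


F = G*m1*m2/r^2 = 6.674e-11 * 9.300e+25 * 3.100e+25 / (5.000e+09)^2 = 6.674e-11 * 2.883e+51 / 2.500e+19 = 7.696e+21

7.696e+21 N


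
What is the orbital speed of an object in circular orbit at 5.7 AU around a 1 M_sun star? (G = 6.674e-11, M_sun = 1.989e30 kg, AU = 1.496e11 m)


v = sqrt(GM/r) = sqrt(6.674e-11 * 1.989e+30 / 8.527e+11) = 12476.9165

12476.9165 m/s


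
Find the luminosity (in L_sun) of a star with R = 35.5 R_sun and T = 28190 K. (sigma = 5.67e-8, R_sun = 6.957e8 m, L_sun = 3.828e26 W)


R = 35.5 * 6.957e8 m = 2.469735e+10 m. L = 4*pi*R^2*sigma*T^4 = 4*pi*(2.469735e+10)^2 * 5.67e-8 * 28190^4 = 2.744567645e+32 W. L/L_sun = 2.744567645e+32 / 3.828e26 = 716971.6941

716971.6941 L_sun


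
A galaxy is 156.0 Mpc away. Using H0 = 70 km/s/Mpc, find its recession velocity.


v = H0 * d = 70 * 156.0 = 10920.0

10920.0 km/s


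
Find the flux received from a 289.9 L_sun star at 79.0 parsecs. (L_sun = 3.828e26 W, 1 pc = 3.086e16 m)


F = L / (4*pi*d^2) = 1.110e+29 / (4*pi*(2.438e+18)^2) = 1.486e-09

1.486e-09 W/m^2


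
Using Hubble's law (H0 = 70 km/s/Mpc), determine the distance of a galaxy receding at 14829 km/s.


d = v / H0 = 14829 / 70 = 211.8429

211.8429 Mpc


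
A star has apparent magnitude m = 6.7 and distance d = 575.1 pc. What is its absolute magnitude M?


M = m - 5*log10(d) + 5 = 6.7 - 5*log10(575.1) + 5 = -2.0987

-2.0987


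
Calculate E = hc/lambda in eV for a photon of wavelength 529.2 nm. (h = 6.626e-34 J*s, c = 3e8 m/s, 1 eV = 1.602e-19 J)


E = hc/lambda = 6.626e-34 * 3e8 / 5.292e-07 = 3.756e-19 J = 2.3447 eV

2.3447 eV


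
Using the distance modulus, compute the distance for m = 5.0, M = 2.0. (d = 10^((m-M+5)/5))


d = 10^((m - M + 5)/5) = 10^((5.0 - 2.0 + 5)/5) = 39.8107

39.8107 pc


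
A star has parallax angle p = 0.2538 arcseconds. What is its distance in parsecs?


d = 1/p = 1/0.2538 = 3.9401

3.9401 pc


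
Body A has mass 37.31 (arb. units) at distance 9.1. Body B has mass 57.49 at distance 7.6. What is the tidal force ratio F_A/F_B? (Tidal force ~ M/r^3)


Ratio = (M1/r1^3) / (M2/r2^3) = (37.31/9.1^3) / (57.49/7.6^3) = 0.3781

0.3781


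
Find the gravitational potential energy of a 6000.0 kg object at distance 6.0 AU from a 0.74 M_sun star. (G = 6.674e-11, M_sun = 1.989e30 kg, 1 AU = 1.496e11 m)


M = 0.74 * 1.989e30 kg = 1.47186e+30 kg; r = 6.0 AU * 1.496e11 m/AU = 8.976e+11 m. U = -GM*m/r = -(6.674e-11 * 1.47186e+30 * 6000.0) / 8.976e+11 = -6.566e+11

-6.566e+11 J


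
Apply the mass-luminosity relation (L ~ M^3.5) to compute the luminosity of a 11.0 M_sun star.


L/L_sun = (M/M_sun)^3.5 = 11.0^3.5 = 4414.4276

4414.4276 L_sun
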